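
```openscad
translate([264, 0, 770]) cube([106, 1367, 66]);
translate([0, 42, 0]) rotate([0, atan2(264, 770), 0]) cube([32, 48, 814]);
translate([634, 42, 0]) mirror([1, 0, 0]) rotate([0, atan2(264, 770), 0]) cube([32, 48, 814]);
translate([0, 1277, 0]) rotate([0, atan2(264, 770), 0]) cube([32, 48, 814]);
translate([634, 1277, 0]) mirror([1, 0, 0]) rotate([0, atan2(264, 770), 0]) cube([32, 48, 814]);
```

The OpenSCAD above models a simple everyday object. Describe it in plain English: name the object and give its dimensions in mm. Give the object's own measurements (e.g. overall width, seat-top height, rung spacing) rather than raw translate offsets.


A sawhorse. A 106×1367×66 mm beam (x, y, z) sits on two A-frame leg pairs. Each pair is two raked legs of 32×48 mm section (48 mm along y) splaying symmetrically in x. Each leg rises 770 mm vertically over 264 mm of horizontal reach and is 814 mm long along its own axis. Every leg's outer bottom edge rests on the floor and its outer top edge meets a bottom edge of the beam — the left legs (tilting toward +x) meet the beam's −x bottom edge, the right legs (their mirror images, tilting toward −x) meet its +x bottom edge — so the leg tops tuck under the beam, the beam's underside is 770 mm above the floor, and the feet are 634 mm apart outside-to-outside with the beam centred between them. The two leg pairs are set in 42 mm from either end of the beam.


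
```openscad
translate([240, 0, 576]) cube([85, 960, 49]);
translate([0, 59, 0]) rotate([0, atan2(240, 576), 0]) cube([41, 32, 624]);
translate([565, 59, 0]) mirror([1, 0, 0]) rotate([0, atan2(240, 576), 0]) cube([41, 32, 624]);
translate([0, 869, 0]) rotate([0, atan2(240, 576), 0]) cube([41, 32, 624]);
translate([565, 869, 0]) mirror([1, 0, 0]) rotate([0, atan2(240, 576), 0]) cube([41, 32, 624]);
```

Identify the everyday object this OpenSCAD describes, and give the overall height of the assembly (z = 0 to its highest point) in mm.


A sawhorse. The overall height is 625 mm.

A beam across two mirrored pairs of raked legs — a sawhorse. The beam's underside is at z = 576 (matching the legs' vertical rise in atan2(240, 576)) and the beam is 49 mm tall, so its top is at 576 + 49 = 625 mm. The raked legs top out at the beam's underside, so that is the highest point.


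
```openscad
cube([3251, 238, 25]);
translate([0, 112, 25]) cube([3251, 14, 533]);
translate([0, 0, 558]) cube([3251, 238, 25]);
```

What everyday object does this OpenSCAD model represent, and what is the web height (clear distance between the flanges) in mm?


An I-beam. The web height is 533 mm.

Two wide flanges with a thin centred web — an I-beam. Overall 583 mm minus two 25 mm flanges gives a web of 583 − 2·25 = 533 mm.


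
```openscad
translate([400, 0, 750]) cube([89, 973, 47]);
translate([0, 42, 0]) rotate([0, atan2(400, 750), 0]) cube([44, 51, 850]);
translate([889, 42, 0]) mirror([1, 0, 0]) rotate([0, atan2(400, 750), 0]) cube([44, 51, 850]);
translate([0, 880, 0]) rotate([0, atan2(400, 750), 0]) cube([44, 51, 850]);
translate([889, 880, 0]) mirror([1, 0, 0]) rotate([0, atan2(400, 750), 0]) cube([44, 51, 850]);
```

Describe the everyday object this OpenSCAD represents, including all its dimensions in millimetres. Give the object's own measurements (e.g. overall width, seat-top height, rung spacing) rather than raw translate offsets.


A sawhorse. A 89×973×47 mm beam (x, y, z) sits on two A-frame leg pairs. Each pair is two raked legs of 44×51 mm section (51 mm along y) splaying symmetrically in x. Each leg rises 750 mm vertically over 400 mm of horizontal reach and is 850 mm long along its own axis. Every leg's outer bottom edge rests on the floor and its outer top edge meets a bottom edge of the beam — the left legs (tilting toward +x) meet the beam's −x bottom edge, the right legs (their mirror images, tilting toward −x) meet its +x bottom edge — so the leg tops tuck under the beam, the beam's underside is 750 mm above the floor, and the feet are 889 mm apart outside-to-outside with the beam centred between them. The two leg pairs are set in 42 mm from either end of the beam.


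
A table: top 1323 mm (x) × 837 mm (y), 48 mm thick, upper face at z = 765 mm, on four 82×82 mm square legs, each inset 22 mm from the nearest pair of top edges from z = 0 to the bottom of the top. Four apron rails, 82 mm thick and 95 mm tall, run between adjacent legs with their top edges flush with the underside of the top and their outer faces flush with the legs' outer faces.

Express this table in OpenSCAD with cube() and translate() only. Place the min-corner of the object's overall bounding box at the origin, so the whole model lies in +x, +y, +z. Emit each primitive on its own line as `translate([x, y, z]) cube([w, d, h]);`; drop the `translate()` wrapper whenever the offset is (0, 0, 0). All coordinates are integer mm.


translate([0, 0, 717]) cube([1323, 837, 48]);
translate([22, 22, 0]) cube([82, 82, 717]);
translate([1219, 22, 0]) cube([82, 82, 717]);
translate([22, 733, 0]) cube([82, 82, 717]);
translate([1219, 733, 0]) cube([82, 82, 717]);
translate([104, 22, 622]) cube([1115, 82, 95]);
translate([104, 733, 622]) cube([1115, 82, 95]);
translate([22, 104, 622]) cube([82, 629, 95]);
translate([1219, 104, 622]) cube([82, 629, 95]);


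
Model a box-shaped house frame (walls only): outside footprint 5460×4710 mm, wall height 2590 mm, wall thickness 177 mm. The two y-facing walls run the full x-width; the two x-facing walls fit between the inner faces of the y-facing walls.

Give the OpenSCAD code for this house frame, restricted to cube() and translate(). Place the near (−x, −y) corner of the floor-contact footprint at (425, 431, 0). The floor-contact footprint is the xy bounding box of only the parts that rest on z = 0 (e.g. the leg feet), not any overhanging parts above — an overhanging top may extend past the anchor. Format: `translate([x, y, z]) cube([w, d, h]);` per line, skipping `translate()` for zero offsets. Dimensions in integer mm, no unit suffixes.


translate([425, 431, 0]) cube([5460, 177, 2590]);
translate([425, 4964, 0]) cube([5460, 177, 2590]);
translate([425, 608, 0]) cube([177, 4356, 2590]);
translate([5708, 608, 0]) cube([177, 4356, 2590]);


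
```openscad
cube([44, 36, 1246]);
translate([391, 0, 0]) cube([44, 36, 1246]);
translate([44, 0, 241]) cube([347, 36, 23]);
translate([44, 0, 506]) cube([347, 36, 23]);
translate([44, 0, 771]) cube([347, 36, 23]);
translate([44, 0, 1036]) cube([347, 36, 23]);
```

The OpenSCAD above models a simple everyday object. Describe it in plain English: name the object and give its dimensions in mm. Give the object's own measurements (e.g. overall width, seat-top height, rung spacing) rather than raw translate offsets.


A straight ladder. Two 44×36 mm vertical rails, 1246 mm tall, stand 435 mm apart (outside-to-outside) with their front faces coplanar on the −y side. 4 rungs, each 36 mm deep and 23 mm tall, span between the inner faces of the rails, front faces flush with the rails. The lowest rung's underside is at z = 241 mm and rungs are spaced 265 mm apart (underside to underside).


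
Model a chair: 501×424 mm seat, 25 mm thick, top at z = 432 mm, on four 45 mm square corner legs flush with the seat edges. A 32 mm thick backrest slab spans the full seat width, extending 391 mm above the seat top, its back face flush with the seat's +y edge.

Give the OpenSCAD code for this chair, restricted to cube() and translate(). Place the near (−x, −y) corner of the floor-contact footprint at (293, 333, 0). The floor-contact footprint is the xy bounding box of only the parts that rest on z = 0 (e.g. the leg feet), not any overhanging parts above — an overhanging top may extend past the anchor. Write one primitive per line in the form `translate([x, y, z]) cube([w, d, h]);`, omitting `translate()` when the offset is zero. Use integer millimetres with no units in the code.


translate([293, 333, 407]) cube([501, 424, 25]);
translate([293, 333, 0]) cube([45, 45, 407]);
translate([749, 333, 0]) cube([45, 45, 407]);
translate([293, 712, 0]) cube([45, 45, 407]);
translate([749, 712, 0]) cube([45, 45, 407]);
translate([293, 725, 432]) cube([501, 32, 391]);


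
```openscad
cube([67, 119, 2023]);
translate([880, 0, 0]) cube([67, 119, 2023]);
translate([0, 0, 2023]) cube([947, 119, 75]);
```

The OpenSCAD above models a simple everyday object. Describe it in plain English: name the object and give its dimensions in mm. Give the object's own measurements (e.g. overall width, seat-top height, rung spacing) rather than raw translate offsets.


A door frame. The clear opening is 813 mm wide and 2023 mm high. Two 67 mm wide jambs, 119 mm deep, stand either side of the opening from the floor to the top of the opening. A 75 mm thick head sits across the top of both jambs, spanning the full outside width of the frame.


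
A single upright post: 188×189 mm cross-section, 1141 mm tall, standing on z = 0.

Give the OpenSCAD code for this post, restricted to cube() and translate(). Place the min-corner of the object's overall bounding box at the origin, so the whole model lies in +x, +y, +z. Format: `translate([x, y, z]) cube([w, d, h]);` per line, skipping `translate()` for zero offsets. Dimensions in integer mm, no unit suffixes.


cube([188, 189, 1141]);


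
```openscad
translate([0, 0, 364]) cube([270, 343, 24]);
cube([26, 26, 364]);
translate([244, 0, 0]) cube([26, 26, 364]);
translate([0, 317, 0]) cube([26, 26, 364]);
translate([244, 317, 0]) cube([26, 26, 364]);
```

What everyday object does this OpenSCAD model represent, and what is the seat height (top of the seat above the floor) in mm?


A stool. The seat height is 388 mm.

A 270×343×24 slab at z = 364 on four corner posts — a stool. The seat top is 364 + 24 = 388 mm.


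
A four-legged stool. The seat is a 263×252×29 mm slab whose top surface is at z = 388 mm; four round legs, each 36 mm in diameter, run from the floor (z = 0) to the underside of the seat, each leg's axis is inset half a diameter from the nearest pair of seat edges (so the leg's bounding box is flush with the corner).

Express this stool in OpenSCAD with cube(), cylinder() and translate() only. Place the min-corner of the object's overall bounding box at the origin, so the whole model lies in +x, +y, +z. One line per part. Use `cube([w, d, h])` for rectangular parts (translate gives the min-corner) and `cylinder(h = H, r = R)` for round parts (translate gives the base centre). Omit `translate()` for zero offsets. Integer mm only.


translate([0, 0, 359]) cube([263, 252, 29]);
translate([18, 18, 0]) cylinder(h = 359, r = 18);
translate([245, 18, 0]) cylinder(h = 359, r = 18);
translate([18, 234, 0]) cylinder(h = 359, r = 18);
translate([245, 234, 0]) cylinder(h = 359, r = 18);


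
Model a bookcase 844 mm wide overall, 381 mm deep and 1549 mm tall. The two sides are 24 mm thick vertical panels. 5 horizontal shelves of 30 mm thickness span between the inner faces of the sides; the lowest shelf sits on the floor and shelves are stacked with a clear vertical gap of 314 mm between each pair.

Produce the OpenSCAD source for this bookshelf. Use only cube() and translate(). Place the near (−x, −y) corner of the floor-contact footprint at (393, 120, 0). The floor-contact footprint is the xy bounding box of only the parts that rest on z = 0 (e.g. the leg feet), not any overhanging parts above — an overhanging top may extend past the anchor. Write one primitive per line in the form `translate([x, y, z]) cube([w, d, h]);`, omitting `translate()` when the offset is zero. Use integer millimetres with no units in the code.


translate([393, 120, 0]) cube([24, 381, 1549]);
translate([1213, 120, 0]) cube([24, 381, 1549]);
translate([417, 120, 0]) cube([796, 381, 30]);
translate([417, 120, 344]) cube([796, 381, 30]);
translate([417, 120, 688]) cube([796, 381, 30]);
translate([417, 120, 1032]) cube([796, 381, 30]);
translate([417, 120, 1376]) cube([796, 381, 30]);


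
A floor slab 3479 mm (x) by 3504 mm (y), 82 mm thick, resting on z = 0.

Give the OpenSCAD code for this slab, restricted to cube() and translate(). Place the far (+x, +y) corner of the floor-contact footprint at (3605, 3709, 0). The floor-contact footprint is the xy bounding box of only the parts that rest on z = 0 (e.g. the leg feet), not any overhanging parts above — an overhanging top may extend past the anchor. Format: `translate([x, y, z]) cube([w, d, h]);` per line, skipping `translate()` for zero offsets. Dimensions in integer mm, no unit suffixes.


translate([126, 205, 0]) cube([3479, 3504, 82]);


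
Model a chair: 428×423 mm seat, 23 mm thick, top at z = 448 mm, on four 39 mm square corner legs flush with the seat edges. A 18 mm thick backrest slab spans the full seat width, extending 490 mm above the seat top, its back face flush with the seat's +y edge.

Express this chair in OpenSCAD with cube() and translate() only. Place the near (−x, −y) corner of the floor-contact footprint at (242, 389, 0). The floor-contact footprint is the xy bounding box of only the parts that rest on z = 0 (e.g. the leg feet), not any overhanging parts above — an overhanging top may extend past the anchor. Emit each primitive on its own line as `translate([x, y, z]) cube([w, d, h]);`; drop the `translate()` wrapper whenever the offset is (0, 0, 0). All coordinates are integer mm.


// leg_h = 448 - 23 = 425
translate([242, 389, 425]) cube([428, 423, 23]);
translate([242, 389, 0]) cube([39, 39, 425]);
translate([631, 389, 0]) cube([39, 39, 425]);
translate([242, 773, 0]) cube([39, 39, 425]);
translate([631, 773, 0]) cube([39, 39, 425]);
translate([242, 794, 448]) cube([428, 18, 490]);


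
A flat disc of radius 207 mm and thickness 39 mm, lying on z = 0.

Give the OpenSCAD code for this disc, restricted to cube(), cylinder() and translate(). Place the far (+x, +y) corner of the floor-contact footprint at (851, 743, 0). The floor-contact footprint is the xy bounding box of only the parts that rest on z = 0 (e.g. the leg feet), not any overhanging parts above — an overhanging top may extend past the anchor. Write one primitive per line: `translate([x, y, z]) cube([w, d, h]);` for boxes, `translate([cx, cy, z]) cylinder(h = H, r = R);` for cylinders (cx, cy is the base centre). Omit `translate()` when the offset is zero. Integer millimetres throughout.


translate([644, 536, 0]) cylinder(h = 39, r = 207);


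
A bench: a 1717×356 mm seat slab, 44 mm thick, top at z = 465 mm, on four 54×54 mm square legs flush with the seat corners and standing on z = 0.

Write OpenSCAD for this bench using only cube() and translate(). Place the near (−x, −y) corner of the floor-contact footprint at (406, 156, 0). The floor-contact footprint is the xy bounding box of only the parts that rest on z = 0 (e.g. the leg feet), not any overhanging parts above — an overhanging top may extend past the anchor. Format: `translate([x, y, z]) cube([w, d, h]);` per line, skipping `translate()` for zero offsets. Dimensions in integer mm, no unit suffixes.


// leg_h = 465 − 44 = 421
translate([406, 156, 421]) cube([1717, 356, 44]);
translate([406, 156, 0]) cube([54, 54, 421]);
translate([406, 458, 0]) cube([54, 54, 421]);
translate([2069, 156, 0]) cube([54, 54, 421]);
translate([2069, 458, 0]) cube([54, 54, 421]);


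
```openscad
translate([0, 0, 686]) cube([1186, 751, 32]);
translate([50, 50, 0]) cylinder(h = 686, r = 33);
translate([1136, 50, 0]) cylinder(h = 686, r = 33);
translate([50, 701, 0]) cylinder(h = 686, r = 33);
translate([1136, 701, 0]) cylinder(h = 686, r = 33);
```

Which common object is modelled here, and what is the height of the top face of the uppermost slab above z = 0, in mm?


A table. The table height is 718 mm.

A 1186×751×32 slab sits at z = 686 on four Ø66 mm round legs — a table. The top surface is at 686 + 32 = 718 mm.


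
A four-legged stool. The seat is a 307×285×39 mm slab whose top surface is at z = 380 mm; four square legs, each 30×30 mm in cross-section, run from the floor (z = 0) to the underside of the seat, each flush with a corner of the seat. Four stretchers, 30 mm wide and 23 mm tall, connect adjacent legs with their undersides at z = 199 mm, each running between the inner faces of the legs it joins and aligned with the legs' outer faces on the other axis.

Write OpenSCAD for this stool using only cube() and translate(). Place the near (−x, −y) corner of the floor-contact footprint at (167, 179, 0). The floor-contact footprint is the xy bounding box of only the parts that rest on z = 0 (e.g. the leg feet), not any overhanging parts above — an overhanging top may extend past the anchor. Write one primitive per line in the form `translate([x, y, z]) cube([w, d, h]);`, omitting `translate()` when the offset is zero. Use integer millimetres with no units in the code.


// leg_h = 380 - 39 = 341
// stretcher span = 307 - 2*30 = 247
translate([167, 179, 341]) cube([307, 285, 39]);
translate([167, 179, 0]) cube([30, 30, 341]);
translate([444, 179, 0]) cube([30, 30, 341]);
translate([167, 434, 0]) cube([30, 30, 341]);
translate([444, 434, 0]) cube([30, 30, 341]);
translate([197, 179, 199]) cube([247, 30, 23]);
translate([197, 434, 199]) cube([247, 30, 23]);
translate([167, 209, 199]) cube([30, 225, 23]);
translate([444, 209, 199]) cube([30, 225, 23]);


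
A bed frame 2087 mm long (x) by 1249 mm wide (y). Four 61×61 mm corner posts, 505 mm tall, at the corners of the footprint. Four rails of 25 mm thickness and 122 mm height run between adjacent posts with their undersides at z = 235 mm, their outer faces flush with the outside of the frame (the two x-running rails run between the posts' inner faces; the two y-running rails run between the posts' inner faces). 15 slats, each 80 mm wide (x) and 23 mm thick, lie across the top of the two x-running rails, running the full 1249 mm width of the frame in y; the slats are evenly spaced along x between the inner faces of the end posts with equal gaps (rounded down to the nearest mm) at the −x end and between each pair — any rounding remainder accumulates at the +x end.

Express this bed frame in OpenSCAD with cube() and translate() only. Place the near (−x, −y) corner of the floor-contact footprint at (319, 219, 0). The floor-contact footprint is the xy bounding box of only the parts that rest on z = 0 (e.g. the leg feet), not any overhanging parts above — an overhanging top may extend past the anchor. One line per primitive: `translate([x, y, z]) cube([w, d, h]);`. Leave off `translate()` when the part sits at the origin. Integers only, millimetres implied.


translate([319, 219, 0]) cube([61, 61, 505]);
translate([319, 1407, 0]) cube([61, 61, 505]);
translate([2345, 219, 0]) cube([61, 61, 505]);
translate([2345, 1407, 0]) cube([61, 61, 505]);
translate([380, 219, 235]) cube([1965, 25, 122]);
translate([380, 1443, 235]) cube([1965, 25, 122]);
translate([319, 280, 235]) cube([25, 1127, 122]);
translate([2381, 280, 235]) cube([25, 1127, 122]);
translate([427, 219, 357]) cube([80, 1249, 23]);
translate([554, 219, 357]) cube([80, 1249, 23]);
translate([681, 219, 357]) cube([80, 1249, 23]);
translate([808, 219, 357]) cube([80, 1249, 23]);
translate([935, 219, 357]) cube([80, 1249, 23]);
translate([1062, 219, 357]) cube([80, 1249, 23]);
translate([1189, 219, 357]) cube([80, 1249, 23]);
translate([1316, 219, 357]) cube([80, 1249, 23]);
translate([1443, 219, 357]) cube([80, 1249, 23]);
translate([1570, 219, 357]) cube([80, 1249, 23]);
translate([1697, 219, 357]) cube([80, 1249, 23]);
translate([1824, 219, 357]) cube([80, 1249, 23]);
translate([1951, 219, 357]) cube([80, 1249, 23]);
translate([2078, 219, 357]) cube([80, 1249, 23]);
translate([2205, 219, 357]) cube([80, 1249, 23]);


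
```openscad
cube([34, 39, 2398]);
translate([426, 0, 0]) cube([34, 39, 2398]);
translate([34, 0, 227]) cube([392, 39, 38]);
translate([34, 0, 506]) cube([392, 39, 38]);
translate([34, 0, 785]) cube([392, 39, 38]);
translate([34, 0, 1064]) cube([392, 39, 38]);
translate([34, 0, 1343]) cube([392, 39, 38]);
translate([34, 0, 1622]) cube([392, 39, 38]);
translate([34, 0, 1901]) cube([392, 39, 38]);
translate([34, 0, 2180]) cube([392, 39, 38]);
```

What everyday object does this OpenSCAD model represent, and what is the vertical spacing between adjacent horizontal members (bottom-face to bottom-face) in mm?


A ladder. The rung spacing is 279 mm.

Two tall 34×39 posts with 8 short bars between them — a ladder. Adjacent rungs sit at z = 227 and z = 506, so the spacing is 506 − 227 = 279 mm.


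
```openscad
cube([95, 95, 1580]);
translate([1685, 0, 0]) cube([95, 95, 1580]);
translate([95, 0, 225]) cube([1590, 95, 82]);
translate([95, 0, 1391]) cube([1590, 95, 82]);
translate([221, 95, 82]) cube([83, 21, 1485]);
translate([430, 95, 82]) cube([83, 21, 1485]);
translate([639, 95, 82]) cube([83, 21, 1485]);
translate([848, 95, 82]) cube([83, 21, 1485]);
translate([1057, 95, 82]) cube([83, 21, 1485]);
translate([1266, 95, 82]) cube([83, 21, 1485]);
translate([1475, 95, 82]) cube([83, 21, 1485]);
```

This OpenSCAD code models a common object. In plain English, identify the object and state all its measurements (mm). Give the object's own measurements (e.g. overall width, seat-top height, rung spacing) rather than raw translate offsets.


A fence section. Two 95×95 mm posts, 1580 mm tall, stand on the floor with a clear span of 1590 mm between their inner faces. Two horizontal rails of 95×82 mm section span the gap between the posts with their undersides at z = 225 mm and z = 1391 mm, flush with the posts' −y face. 7 pickets, each 83 mm wide, 21 mm thick and 1485 mm tall, are fixed to the +y face of the rails with their bottoms at z = 82 mm, spaced across the span with a 126 mm gap after the −x post and between neighbouring pickets, with 127 mm left before the +x post.


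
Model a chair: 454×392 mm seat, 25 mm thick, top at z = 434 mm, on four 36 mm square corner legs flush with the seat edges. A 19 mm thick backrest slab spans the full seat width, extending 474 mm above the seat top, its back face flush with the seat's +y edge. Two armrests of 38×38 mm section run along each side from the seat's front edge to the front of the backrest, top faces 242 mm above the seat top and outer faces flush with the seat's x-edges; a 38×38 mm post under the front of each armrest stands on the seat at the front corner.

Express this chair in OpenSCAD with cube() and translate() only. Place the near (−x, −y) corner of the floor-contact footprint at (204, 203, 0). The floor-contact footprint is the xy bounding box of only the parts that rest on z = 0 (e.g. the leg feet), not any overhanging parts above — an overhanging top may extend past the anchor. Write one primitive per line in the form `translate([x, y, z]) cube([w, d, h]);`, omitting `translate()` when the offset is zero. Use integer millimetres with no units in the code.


translate([204, 203, 409]) cube([454, 392, 25]);
translate([204, 203, 0]) cube([36, 36, 409]);
translate([622, 203, 0]) cube([36, 36, 409]);
translate([204, 559, 0]) cube([36, 36, 409]);
translate([622, 559, 0]) cube([36, 36, 409]);
translate([204, 576, 434]) cube([454, 19, 474]);
translate([204, 203, 638]) cube([38, 373, 38]);
translate([620, 203, 638]) cube([38, 373, 38]);
translate([204, 203, 434]) cube([38, 38, 204]);
translate([620, 203, 434]) cube([38, 38, 204]);


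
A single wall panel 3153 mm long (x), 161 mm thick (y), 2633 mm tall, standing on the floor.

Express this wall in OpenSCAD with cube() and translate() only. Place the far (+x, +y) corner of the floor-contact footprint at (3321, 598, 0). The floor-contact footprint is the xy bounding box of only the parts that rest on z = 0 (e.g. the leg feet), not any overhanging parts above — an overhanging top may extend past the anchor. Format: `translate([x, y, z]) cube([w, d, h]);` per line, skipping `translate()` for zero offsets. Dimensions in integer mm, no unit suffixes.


translate([168, 437, 0]) cube([3153, 161, 2633]);


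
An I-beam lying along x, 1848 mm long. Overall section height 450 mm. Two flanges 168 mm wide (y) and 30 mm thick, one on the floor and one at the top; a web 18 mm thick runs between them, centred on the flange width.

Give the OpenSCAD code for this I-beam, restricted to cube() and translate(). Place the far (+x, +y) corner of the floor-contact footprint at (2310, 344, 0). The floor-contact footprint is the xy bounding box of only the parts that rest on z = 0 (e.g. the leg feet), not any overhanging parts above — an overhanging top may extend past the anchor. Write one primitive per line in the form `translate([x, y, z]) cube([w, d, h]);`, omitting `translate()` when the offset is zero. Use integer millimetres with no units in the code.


translate([462, 176, 0]) cube([1848, 168, 30]);
translate([462, 251, 30]) cube([1848, 18, 390]);
translate([462, 176, 420]) cube([1848, 168, 30]);


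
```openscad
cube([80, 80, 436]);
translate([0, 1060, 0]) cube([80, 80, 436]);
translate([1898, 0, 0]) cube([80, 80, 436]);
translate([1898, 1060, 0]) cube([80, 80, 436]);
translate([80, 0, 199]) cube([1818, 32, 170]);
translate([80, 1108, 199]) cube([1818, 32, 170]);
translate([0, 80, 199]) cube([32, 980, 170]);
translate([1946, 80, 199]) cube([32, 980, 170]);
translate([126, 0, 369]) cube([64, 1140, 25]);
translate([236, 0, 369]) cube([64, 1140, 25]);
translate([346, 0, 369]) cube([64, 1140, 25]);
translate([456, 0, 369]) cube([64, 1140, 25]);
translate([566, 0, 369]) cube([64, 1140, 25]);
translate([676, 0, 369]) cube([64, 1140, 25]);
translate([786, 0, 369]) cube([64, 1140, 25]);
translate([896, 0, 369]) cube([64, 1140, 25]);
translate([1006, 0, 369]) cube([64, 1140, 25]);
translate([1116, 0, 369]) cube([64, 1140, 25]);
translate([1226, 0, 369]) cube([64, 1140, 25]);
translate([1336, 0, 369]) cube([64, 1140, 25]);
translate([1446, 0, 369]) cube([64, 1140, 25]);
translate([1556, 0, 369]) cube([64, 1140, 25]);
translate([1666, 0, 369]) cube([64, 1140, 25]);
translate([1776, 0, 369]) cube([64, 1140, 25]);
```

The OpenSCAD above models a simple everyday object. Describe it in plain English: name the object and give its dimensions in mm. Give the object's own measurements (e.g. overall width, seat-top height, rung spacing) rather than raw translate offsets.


A bed frame 1978 mm long (x) by 1140 mm wide (y). Four 80×80 mm corner posts, 436 mm tall, at the corners of the footprint. Four rails of 32 mm thickness and 170 mm height run between adjacent posts with their undersides at z = 199 mm, their outer faces flush with the outside of the frame (the two x-running rails run between the posts' inner faces; the two y-running rails run between the posts' inner faces). 16 slats, each 64 mm wide (x) and 25 mm thick, lie across the top of the two x-running rails, running the full 1140 mm width of the frame in y; along x they sit between the end posts with a 46 mm gap after the −x posts and between neighbouring slats, leaving 58 mm before the +x posts.


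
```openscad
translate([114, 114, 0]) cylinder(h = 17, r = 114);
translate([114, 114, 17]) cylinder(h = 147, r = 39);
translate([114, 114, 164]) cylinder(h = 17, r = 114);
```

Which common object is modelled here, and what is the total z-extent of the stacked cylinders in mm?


A spool. The overall height is 181 mm.

Three coaxial cylinders, large–small–large — a spool. Two 17 mm flanges and a 147 mm core give 17 + 147 + 17 = 181 mm.


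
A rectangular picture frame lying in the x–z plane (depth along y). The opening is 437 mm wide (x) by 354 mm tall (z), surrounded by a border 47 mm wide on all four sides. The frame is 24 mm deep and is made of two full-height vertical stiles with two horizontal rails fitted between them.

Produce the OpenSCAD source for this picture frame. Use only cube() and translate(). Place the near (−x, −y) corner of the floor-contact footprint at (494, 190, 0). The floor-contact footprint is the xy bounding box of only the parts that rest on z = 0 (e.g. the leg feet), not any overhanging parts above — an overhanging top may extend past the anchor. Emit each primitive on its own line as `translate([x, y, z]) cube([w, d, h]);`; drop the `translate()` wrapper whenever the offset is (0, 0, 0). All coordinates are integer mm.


translate([494, 190, 0]) cube([47, 24, 448]);
translate([978, 190, 0]) cube([47, 24, 448]);
translate([541, 190, 0]) cube([437, 24, 47]);
translate([541, 190, 401]) cube([437, 24, 47]);


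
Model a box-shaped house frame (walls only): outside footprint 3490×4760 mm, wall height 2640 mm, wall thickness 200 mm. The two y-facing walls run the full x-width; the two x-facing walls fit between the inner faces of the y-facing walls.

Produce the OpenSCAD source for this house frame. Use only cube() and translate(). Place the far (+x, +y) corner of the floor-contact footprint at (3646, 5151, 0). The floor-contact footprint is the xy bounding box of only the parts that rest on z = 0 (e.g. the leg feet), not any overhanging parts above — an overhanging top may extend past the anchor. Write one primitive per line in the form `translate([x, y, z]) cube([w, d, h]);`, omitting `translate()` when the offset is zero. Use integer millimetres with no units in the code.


translate([156, 391, 0]) cube([3490, 200, 2640]);
translate([156, 4951, 0]) cube([3490, 200, 2640]);
translate([156, 591, 0]) cube([200, 4360, 2640]);
translate([3446, 591, 0]) cube([200, 4360, 2640]);


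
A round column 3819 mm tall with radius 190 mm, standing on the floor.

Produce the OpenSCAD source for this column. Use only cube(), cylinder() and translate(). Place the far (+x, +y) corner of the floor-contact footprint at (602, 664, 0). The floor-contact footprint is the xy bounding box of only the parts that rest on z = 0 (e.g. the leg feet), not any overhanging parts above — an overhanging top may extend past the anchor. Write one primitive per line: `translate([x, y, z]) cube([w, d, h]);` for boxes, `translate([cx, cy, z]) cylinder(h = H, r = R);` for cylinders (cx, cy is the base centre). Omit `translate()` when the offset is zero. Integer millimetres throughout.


translate([412, 474, 0]) cylinder(h = 3819, r = 190);


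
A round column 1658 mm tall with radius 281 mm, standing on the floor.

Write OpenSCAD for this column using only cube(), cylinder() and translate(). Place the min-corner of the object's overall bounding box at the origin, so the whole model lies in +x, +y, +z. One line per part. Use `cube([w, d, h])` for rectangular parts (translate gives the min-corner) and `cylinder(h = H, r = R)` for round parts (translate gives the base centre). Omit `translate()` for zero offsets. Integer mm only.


translate([281, 281, 0]) cylinder(h = 1658, r = 281);


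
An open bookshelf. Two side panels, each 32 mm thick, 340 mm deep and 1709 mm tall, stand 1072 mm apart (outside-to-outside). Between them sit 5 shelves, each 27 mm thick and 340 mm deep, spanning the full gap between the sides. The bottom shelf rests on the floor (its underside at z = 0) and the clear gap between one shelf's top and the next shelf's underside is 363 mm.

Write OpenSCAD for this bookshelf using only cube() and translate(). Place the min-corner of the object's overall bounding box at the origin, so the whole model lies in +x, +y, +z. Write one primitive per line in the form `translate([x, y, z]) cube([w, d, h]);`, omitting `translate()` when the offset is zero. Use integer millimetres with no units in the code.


cube([32, 340, 1709]);
translate([1040, 0, 0]) cube([32, 340, 1709]);
translate([32, 0, 0]) cube([1008, 340, 27]);
translate([32, 0, 390]) cube([1008, 340, 27]);
translate([32, 0, 780]) cube([1008, 340, 27]);
translate([32, 0, 1170]) cube([1008, 340, 27]);
translate([32, 0, 1560]) cube([1008, 340, 27]);


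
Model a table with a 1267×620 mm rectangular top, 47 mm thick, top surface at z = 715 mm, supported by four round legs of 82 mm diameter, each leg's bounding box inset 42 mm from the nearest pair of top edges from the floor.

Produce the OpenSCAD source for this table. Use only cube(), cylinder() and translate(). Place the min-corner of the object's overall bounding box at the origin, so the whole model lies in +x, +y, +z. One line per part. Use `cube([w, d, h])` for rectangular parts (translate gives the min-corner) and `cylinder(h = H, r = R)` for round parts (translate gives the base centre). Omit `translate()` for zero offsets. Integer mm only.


// leg_h = 715 - 47 = 668
translate([0, 0, 668]) cube([1267, 620, 47]);
translate([83, 83, 0]) cylinder(h = 668, r = 41);
translate([1184, 83, 0]) cylinder(h = 668, r = 41);
translate([83, 537, 0]) cylinder(h = 668, r = 41);
translate([1184, 537, 0]) cylinder(h = 668, r = 41);


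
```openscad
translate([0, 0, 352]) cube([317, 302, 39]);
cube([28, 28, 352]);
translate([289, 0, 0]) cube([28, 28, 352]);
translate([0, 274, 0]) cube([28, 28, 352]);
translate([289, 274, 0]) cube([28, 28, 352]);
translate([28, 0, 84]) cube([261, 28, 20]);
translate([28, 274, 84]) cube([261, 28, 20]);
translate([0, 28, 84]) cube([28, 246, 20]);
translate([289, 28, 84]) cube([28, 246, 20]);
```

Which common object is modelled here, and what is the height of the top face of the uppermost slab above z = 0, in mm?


A stool. The seat height is 391 mm.

A 317×302×39 slab at z = 352 on four corner posts — a stool. The seat top is 352 + 39 = 391 mm.


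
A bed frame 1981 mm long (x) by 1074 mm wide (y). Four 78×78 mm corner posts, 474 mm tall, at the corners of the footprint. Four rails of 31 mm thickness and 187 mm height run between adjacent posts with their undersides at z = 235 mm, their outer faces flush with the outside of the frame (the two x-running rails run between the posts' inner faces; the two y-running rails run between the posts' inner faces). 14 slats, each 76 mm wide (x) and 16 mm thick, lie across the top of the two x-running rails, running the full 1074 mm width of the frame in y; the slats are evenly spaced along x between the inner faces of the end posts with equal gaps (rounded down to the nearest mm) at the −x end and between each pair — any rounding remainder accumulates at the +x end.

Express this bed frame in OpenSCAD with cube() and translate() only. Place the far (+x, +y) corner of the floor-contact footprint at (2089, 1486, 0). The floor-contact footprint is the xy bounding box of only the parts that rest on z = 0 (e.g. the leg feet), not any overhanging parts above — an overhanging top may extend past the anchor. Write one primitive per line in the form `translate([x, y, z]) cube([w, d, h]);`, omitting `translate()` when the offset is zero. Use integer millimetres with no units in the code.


translate([108, 412, 0]) cube([78, 78, 474]);
translate([108, 1408, 0]) cube([78, 78, 474]);
translate([2011, 412, 0]) cube([78, 78, 474]);
translate([2011, 1408, 0]) cube([78, 78, 474]);
translate([186, 412, 235]) cube([1825, 31, 187]);
translate([186, 1455, 235]) cube([1825, 31, 187]);
translate([108, 490, 235]) cube([31, 918, 187]);
translate([2058, 490, 235]) cube([31, 918, 187]);
translate([236, 412, 422]) cube([76, 1074, 16]);
translate([362, 412, 422]) cube([76, 1074, 16]);
translate([488, 412, 422]) cube([76, 1074, 16]);
translate([614, 412, 422]) cube([76, 1074, 16]);
translate([740, 412, 422]) cube([76, 1074, 16]);
translate([866, 412, 422]) cube([76, 1074, 16]);
translate([992, 412, 422]) cube([76, 1074, 16]);
translate([1118, 412, 422]) cube([76, 1074, 16]);
translate([1244, 412, 422]) cube([76, 1074, 16]);
translate([1370, 412, 422]) cube([76, 1074, 16]);
translate([1496, 412, 422]) cube([76, 1074, 16]);
translate([1622, 412, 422]) cube([76, 1074, 16]);
translate([1748, 412, 422]) cube([76, 1074, 16]);
translate([1874, 412, 422]) cube([76, 1074, 16]);


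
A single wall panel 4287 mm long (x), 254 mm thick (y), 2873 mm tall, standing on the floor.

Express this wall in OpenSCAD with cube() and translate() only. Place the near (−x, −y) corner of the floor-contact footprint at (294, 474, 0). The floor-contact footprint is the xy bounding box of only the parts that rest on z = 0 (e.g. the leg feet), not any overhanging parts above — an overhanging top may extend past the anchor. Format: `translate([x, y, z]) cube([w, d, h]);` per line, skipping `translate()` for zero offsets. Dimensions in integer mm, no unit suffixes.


translate([294, 474, 0]) cube([4287, 254, 2873]);


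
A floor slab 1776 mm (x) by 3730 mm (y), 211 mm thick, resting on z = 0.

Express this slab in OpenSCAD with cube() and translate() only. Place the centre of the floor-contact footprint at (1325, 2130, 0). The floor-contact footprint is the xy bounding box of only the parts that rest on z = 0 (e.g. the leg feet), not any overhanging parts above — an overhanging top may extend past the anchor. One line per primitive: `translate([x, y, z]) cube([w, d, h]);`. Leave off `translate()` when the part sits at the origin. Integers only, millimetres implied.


translate([437, 265, 0]) cube([1776, 3730, 211]);


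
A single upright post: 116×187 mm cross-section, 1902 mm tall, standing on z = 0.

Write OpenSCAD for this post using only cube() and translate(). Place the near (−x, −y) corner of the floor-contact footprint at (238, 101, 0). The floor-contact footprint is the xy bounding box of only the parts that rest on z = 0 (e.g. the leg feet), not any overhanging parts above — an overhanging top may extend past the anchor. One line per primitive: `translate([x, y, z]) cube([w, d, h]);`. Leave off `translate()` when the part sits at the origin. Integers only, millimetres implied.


translate([238, 101, 0]) cube([116, 187, 1902]);


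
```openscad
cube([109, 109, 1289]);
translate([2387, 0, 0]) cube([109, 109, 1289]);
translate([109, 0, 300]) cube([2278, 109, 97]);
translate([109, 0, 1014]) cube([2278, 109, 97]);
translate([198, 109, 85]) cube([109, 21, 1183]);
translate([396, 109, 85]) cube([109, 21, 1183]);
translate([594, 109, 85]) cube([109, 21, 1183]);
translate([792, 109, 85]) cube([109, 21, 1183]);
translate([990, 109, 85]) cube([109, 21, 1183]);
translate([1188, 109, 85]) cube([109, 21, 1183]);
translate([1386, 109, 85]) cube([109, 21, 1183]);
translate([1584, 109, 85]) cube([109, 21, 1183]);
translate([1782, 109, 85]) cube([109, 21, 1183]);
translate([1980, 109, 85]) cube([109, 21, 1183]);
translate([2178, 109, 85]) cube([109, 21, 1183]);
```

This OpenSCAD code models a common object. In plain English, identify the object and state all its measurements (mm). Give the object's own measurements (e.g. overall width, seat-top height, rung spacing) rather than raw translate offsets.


A fence section. Two 109×109 mm posts, 1289 mm tall, stand on the floor with a clear span of 2278 mm between their inner faces. Two horizontal rails of 109×97 mm section span the gap between the posts with their undersides at z = 300 mm and z = 1014 mm, flush with the posts' −y face. 11 pickets, each 109 mm wide, 21 mm thick and 1183 mm tall, are fixed to the +y face of the rails with their bottoms at z = 85 mm, spaced across the span with a 89 mm gap after the −x post and between neighbouring pickets, with 100 mm left before the +x post.


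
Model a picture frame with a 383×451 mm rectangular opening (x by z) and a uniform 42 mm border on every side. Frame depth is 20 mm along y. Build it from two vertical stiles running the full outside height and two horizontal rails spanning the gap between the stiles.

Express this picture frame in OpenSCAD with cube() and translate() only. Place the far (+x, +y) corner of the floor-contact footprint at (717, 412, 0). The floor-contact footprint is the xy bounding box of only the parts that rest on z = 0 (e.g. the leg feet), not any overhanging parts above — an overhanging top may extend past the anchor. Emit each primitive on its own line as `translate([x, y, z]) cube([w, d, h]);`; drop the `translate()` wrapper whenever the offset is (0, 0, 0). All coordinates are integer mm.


translate([250, 392, 0]) cube([42, 20, 535]);
translate([675, 392, 0]) cube([42, 20, 535]);
translate([292, 392, 0]) cube([383, 20, 42]);
translate([292, 392, 493]) cube([383, 20, 42]);


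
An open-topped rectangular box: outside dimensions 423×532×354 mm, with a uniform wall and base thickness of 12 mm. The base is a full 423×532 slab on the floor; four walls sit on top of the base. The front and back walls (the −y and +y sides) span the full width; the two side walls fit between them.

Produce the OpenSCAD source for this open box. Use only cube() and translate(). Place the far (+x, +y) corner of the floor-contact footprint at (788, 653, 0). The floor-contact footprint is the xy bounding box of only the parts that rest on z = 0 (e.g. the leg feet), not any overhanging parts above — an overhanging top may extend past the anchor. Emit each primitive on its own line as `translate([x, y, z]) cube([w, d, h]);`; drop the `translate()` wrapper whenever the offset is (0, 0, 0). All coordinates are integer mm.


translate([365, 121, 0]) cube([423, 532, 12]);
translate([365, 121, 12]) cube([423, 12, 342]);
translate([365, 641, 12]) cube([423, 12, 342]);
translate([365, 133, 12]) cube([12, 508, 342]);
translate([776, 133, 12]) cube([12, 508, 342]);
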